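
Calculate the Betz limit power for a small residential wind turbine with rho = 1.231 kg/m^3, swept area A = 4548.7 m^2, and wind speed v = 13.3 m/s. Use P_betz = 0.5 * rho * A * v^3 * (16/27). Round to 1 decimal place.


The Betz coefficient Cp_max = 16/27 = 0.5926
v^3 = 13.3^3 = 2352.637
P_betz = 0.5 * rho * A * v^3 * Cp_max
P_betz = 0.5 * 1.231 * 4548.7 * 2352.637 * 0.5926
P_betz = 3903251.1 W

3903251.1


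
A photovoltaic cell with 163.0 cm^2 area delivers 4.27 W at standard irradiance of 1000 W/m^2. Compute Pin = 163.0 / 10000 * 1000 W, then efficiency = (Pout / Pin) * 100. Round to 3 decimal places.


First compute the input power:
  Pin = area_cm2 / 10000 * G = 163.0 / 10000 * 1000 = 16.3 W
Then compute efficiency:
  Efficiency = (Pout / Pin) * 100 = (4.27 / 16.3) * 100
  Efficiency = 26.196%

26.196


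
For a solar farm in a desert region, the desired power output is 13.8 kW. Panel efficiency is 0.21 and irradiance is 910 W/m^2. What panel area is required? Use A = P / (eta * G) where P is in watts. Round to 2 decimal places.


Convert target power to watts: P = 13.8 * 1000 = 13800.0 W
Compute denominator: eta * G = 0.21 * 910 = 191.1
Required area A = P / (eta * G) = 13800.0 / 191.1
A = 72.21 m^2

72.21


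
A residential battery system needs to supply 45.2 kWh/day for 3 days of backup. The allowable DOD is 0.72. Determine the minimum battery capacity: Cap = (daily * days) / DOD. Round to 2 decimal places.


Total energy needed = daily * days = 45.2 * 3 = 135.6 kWh
Account for depth of discharge:
  Cap = total_energy / DOD = 135.6 / 0.72
  Cap = 188.33 kWh

188.33


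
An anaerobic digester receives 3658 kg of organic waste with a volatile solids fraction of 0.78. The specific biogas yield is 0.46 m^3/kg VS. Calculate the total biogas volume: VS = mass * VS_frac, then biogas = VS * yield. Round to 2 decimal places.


Compute volatile solids:
  VS = mass * VS_fraction = 3658 * 0.78 = 2853.24 kg
Calculate biogas volume:
  Biogas = VS * specific_yield = 2853.24 * 0.46
  Biogas = 1312.49 m^3

1312.49


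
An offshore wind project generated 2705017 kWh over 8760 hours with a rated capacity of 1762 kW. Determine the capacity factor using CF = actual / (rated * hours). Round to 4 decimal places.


Capacity factor = actual output / maximum possible output
Maximum possible = rated * hours = 1762 * 8760 = 15435120 kWh
CF = 2705017 / 15435120
CF = 0.1753

0.1753


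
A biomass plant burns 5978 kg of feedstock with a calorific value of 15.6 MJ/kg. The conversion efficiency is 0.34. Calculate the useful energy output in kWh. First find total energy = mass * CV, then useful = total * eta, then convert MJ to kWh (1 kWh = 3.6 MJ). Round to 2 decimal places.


Total energy = mass * CV = 5978 * 15.6 = 93256.8 MJ
Useful energy = total * eta = 93256.8 * 0.34 = 31707.31 MJ
Convert to kWh: 31707.31 / 3.6
Useful energy = 8807.59 kWh

8807.59


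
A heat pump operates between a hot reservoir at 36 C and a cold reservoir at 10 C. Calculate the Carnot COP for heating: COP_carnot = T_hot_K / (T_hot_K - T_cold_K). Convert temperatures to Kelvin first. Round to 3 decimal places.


Convert to Kelvin:
  T_hot = 36 + 273.15 = 309.15 K
  T_cold = 10 + 273.15 = 283.15 K
Apply Carnot COP formula:
  COP = T_hot_K / (T_hot_K - T_cold_K) = 309.15 / 26.0
  COP = 11.890

11.890


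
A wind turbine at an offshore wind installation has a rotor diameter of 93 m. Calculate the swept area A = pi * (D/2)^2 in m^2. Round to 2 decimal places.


Compute the rotor radius:
  r = D / 2 = 93 / 2 = 46.5 m
Calculate swept area:
  A = pi * r^2 = pi * 46.5^2
  A = 6792.91 m^2

6792.91


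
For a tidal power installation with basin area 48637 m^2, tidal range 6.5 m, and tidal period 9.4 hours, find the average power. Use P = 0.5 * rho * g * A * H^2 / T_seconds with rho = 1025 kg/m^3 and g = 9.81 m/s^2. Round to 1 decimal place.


Convert period to seconds: T = 9.4 * 3600 = 33840.0 s
H^2 = 6.5^2 = 42.25
P = 0.5 * rho * g * A * H^2 / T
P = 0.5 * 1025 * 9.81 * 48637 * 42.25 / 33840.0
P = 305299.4 W

305299.4


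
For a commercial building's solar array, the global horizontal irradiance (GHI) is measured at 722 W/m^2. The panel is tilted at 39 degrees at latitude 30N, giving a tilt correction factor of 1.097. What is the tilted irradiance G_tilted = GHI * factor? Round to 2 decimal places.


Identify the given values:
  GHI = 722 W/m^2, tilt correction factor = 1.097
Apply the formula G_tilted = GHI * factor:
  G_tilted = 722 * 1.097
  G_tilted = 792.03 W/m^2

792.03


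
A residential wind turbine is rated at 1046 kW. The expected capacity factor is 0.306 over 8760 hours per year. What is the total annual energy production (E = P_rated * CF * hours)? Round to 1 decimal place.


Annual energy = rated_kW * capacity_factor * hours_per_year
Given: P_rated = 1046 kW, CF = 0.306, hours = 8760
E = 1046 * 0.306 * 8760
E = 2803865.8 kWh

2803865.8


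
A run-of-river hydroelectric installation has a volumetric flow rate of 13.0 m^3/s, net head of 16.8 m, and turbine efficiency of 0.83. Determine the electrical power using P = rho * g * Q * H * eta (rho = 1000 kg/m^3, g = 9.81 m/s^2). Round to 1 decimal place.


Apply the hydropower formula P = rho * g * Q * H * eta
rho * g = 1000 * 9.81 = 9810.0
P = 9810.0 * 13.0 * 16.8 * 0.83
P = 1778278.3 W

1778278.3


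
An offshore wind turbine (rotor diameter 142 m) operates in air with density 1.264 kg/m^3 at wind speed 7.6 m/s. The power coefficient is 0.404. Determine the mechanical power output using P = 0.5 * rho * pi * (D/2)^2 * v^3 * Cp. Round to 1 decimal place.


Step 1 -- Compute swept area:
  A = pi * (D/2)^2 = pi * (142/2)^2 = 15836.77 m^2
Step 2 -- Apply wind power equation:
  P = 0.5 * rho * A * v^3 * Cp
  v^3 = 7.6^3 = 438.976
  P = 0.5 * 1.264 * 15836.77 * 438.976 * 0.404
  P = 1775030.4 W

1775030.4


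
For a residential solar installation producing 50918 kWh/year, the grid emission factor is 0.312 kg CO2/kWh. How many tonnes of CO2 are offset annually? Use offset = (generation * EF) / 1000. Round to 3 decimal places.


CO2 offset in kg = generation * emission_factor
CO2 offset = 50918 * 0.312 = 15886.42 kg
Convert to tonnes:
  CO2 offset = 15886.42 / 1000 = 15.886 tonnes

15.886


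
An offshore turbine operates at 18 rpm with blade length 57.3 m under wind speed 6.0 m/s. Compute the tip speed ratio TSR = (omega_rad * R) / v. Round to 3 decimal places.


Convert rotational speed to rad/s:
  omega = 18 * 2 * pi / 60 = 1.885 rad/s
Compute tip speed:
  v_tip = omega * R = 1.885 * 57.3 = 108.008 m/s
Tip speed ratio:
  TSR = v_tip / v_wind = 108.008 / 6.0 = 18.001

18.001


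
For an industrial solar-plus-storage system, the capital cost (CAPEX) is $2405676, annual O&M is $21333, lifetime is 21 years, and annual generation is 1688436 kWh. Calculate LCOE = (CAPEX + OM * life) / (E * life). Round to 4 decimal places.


Total cost = CAPEX + OM * lifetime = 2405676 + 21333 * 21 = 2405676 + 447993 = 2853669
Total generation = annual * lifetime = 1688436 * 21 = 35457156 kWh
LCOE = 2853669 / 35457156
LCOE = 0.0805 $/kWh

0.0805


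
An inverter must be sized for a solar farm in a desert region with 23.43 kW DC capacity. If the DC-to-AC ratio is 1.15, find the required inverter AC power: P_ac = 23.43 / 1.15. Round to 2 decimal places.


The inverter AC capacity is determined by the DC/AC ratio.
Given: P_dc = 23.43 kW, DC/AC ratio = 1.15
P_ac = P_dc / ratio = 23.43 / 1.15
P_ac = 20.37 kW

20.37


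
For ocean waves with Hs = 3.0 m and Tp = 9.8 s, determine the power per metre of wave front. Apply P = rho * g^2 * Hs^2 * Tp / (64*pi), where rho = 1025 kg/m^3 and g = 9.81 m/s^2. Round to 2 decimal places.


Apply wave power formula:
  g^2 = 9.81^2 = 96.2361
  Hs^2 = 3.0^2 = 9.0
  Numerator = rho * g^2 * Hs^2 * Tp = 1025 * 96.2361 * 9.0 * 9.8 = 8700224.62
  Denominator = 64 * pi = 201.0619
  P = 8700224.62 / 201.0619 = 43271.37 W/m

43271.37


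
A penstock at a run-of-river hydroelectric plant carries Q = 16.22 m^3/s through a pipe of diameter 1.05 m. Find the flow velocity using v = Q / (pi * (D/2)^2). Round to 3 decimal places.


Compute pipe cross-sectional area:
  A = pi * (D/2)^2 = pi * (1.05/2)^2 = 0.8659 m^2
Calculate velocity:
  v = Q / A = 16.22 / 0.8659
  v = 18.732 m/s

18.732


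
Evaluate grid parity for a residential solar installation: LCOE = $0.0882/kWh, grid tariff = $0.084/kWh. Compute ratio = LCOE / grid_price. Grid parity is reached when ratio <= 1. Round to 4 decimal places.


Compare LCOE to grid price:
  LCOE = $0.0882/kWh, Grid price = $0.084/kWh
  Ratio = LCOE / grid_price = 0.0882 / 0.084 = 1.0500
  Grid parity achieved (ratio <= 1)? no

1.0500


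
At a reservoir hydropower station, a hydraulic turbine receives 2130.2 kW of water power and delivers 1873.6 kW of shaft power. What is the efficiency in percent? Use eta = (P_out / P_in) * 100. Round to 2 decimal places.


Turbine efficiency = (output power / input power) * 100
eta = (1873.6 / 2130.2) * 100
eta = 87.95%

87.95


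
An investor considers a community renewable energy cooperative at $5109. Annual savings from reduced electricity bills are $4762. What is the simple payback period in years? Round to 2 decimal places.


Simple payback period = initial cost / annual savings
Payback = 5109 / 4762
Payback = 1.07 years

1.07


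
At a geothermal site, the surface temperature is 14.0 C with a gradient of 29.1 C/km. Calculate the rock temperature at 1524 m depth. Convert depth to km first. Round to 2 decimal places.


Convert depth to km: 1524 / 1000 = 1.524 km
Temperature increase = gradient * depth_km = 29.1 * 1.524 = 44.35 C
Temperature at depth = T_surface + delta_T = 14.0 + 44.35
T = 58.35 C

58.35


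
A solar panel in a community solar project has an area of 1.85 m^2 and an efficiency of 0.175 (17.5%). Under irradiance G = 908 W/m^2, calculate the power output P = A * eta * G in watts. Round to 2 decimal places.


Use the solar power formula P = A * eta * G.
Given: A = 1.85 m^2, eta = 0.175, G = 908 W/m^2
P = 1.85 * 0.175 * 908
P = 293.97 W

293.97


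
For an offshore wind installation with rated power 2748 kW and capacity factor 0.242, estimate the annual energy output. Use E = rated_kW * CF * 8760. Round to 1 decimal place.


Annual energy = rated_kW * capacity_factor * hours_per_year
Given: P_rated = 2748 kW, CF = 0.242, hours = 8760
E = 2748 * 0.242 * 8760
E = 5825540.2 kWh

5825540.2


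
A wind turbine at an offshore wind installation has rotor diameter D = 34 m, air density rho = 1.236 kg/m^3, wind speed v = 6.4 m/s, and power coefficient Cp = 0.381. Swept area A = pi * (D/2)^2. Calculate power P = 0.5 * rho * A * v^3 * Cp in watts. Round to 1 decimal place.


Step 1 -- Compute swept area:
  A = pi * (D/2)^2 = pi * (34/2)^2 = 907.92 m^2
Step 2 -- Apply wind power equation:
  P = 0.5 * rho * A * v^3 * Cp
  v^3 = 6.4^3 = 262.144
  P = 0.5 * 1.236 * 907.92 * 262.144 * 0.381
  P = 56040.4 W

56040.4


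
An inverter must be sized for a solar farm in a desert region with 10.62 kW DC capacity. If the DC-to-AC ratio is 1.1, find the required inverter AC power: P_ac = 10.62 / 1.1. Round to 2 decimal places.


The inverter AC capacity is determined by the DC/AC ratio.
Given: P_dc = 10.62 kW, DC/AC ratio = 1.1
P_ac = P_dc / ratio = 10.62 / 1.1
P_ac = 9.65 kW

9.65


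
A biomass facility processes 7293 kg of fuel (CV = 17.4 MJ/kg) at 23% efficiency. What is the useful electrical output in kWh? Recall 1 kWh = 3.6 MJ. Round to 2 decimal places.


Total energy = mass * CV = 7293 * 17.4 = 126898.2 MJ
Useful energy = total * eta = 126898.2 * 0.23 = 29186.59 MJ
Convert to kWh: 29186.59 / 3.6
Useful energy = 8107.39 kWh

8107.39


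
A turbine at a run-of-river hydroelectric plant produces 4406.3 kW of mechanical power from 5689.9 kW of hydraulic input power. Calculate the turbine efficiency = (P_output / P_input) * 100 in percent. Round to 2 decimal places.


Turbine efficiency = (output power / input power) * 100
eta = (4406.3 / 5689.9) * 100
eta = 77.44%

77.44


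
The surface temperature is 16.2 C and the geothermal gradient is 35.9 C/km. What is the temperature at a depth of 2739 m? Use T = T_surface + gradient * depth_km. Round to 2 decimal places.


Convert depth to km: 2739 / 1000 = 2.739 km
Temperature increase = gradient * depth_km = 35.9 * 2.739 = 98.33 C
Temperature at depth = T_surface + delta_T = 16.2 + 98.33
T = 114.53 C

114.53


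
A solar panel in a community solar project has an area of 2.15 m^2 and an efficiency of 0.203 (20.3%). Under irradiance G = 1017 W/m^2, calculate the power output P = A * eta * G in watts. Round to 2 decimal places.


Use the solar power formula P = A * eta * G.
Given: A = 2.15 m^2, eta = 0.203, G = 1017 W/m^2
P = 2.15 * 0.203 * 1017
P = 443.87 W

443.87


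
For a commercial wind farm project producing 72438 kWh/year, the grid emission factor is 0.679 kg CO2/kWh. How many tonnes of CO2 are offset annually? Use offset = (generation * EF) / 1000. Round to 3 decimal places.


CO2 offset in kg = generation * emission_factor
CO2 offset = 72438 * 0.679 = 49185.4 kg
Convert to tonnes:
  CO2 offset = 49185.4 / 1000 = 49.185 tonnes

49.185


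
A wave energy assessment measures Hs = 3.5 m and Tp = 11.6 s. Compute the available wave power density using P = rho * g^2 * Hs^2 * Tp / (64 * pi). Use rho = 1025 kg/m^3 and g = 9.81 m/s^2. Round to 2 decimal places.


Apply wave power formula:
  g^2 = 9.81^2 = 96.2361
  Hs^2 = 3.5^2 = 12.25
  Numerator = rho * g^2 * Hs^2 * Tp = 1025 * 96.2361 * 12.25 * 11.6 = 14017028.56
  Denominator = 64 * pi = 201.0619
  P = 14017028.56 / 201.0619 = 69714.98 W/m

69714.98


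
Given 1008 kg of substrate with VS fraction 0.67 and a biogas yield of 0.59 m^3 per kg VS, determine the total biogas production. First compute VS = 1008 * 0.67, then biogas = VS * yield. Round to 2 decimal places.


Compute volatile solids:
  VS = mass * VS_fraction = 1008 * 0.67 = 675.36 kg
Calculate biogas volume:
  Biogas = VS * specific_yield = 675.36 * 0.59
  Biogas = 398.46 m^3

398.46


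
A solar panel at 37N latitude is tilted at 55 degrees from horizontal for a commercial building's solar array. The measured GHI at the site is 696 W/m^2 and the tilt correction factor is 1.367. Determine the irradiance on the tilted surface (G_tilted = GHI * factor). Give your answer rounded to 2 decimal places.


Identify the given values:
  GHI = 696 W/m^2, tilt correction factor = 1.367
Apply the formula G_tilted = GHI * factor:
  G_tilted = 696 * 1.367
  G_tilted = 951.43 W/m^2

951.43


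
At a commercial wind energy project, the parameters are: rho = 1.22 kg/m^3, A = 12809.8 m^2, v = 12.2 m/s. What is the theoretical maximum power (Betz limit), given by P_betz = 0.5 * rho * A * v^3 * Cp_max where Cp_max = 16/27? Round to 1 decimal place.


The Betz coefficient Cp_max = 16/27 = 0.5926
v^3 = 12.2^3 = 1815.848
P_betz = 0.5 * rho * A * v^3 * Cp_max
P_betz = 0.5 * 1.22 * 12809.8 * 1815.848 * 0.5926
P_betz = 8408294.1 W

8408294.1


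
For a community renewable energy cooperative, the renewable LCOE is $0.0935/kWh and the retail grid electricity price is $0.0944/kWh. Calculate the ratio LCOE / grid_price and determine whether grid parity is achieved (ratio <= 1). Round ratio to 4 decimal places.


Compare LCOE to grid price:
  LCOE = $0.0935/kWh, Grid price = $0.0944/kWh
  Ratio = LCOE / grid_price = 0.0935 / 0.0944 = 0.9905
  Grid parity achieved (ratio <= 1)? yes

0.9905


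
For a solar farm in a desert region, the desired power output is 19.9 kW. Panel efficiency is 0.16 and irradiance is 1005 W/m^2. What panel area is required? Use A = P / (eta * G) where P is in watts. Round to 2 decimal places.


Convert target power to watts: P = 19.9 * 1000 = 19900.0 W
Compute denominator: eta * G = 0.16 * 1005 = 160.8
Required area A = P / (eta * G) = 19900.0 / 160.8
A = 123.76 m^2

123.76


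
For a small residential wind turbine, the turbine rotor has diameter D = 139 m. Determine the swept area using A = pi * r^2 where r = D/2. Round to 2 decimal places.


Compute the rotor radius:
  r = D / 2 = 139 / 2 = 69.5 m
Calculate swept area:
  A = pi * r^2 = pi * 69.5^2
  A = 15174.68 m^2

15174.68


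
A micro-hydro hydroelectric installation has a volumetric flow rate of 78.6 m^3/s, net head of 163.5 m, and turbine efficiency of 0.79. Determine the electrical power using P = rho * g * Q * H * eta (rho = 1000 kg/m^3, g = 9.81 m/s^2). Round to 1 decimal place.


Apply the hydropower formula P = rho * g * Q * H * eta
rho * g = 1000 * 9.81 = 9810.0
P = 9810.0 * 78.6 * 163.5 * 0.79
P = 99594739.9 W

99594739.9


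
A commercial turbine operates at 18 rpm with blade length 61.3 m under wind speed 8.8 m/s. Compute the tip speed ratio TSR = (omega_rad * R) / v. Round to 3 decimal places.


Convert rotational speed to rad/s:
  omega = 18 * 2 * pi / 60 = 1.885 rad/s
Compute tip speed:
  v_tip = omega * R = 1.885 * 61.3 = 115.548 m/s
Tip speed ratio:
  TSR = v_tip / v_wind = 115.548 / 8.8 = 13.130

13.130


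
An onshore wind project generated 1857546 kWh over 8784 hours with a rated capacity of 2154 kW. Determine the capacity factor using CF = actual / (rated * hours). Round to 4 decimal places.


Capacity factor = actual output / maximum possible output
Maximum possible = rated * hours = 2154 * 8784 = 18920736 kWh
CF = 1857546 / 18920736
CF = 0.0982

0.0982


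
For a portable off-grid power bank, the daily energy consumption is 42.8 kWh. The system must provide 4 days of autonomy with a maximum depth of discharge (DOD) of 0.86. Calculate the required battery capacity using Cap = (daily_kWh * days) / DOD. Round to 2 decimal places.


Total energy needed = daily * days = 42.8 * 4 = 171.2 kWh
Account for depth of discharge:
  Cap = total_energy / DOD = 171.2 / 0.86
  Cap = 199.07 kWh

199.07


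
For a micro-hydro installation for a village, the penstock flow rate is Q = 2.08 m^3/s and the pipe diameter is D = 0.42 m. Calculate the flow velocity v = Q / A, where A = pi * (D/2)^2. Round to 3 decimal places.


Compute pipe cross-sectional area:
  A = pi * (D/2)^2 = pi * (0.42/2)^2 = 0.1385 m^2
Calculate velocity:
  v = Q / A = 2.08 / 0.1385
  v = 15.013 m/s

15.013


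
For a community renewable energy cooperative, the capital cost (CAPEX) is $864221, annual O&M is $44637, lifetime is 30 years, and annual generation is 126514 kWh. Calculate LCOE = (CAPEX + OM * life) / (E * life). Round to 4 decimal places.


Total cost = CAPEX + OM * lifetime = 864221 + 44637 * 30 = 864221 + 1339110 = 2203331
Total generation = annual * lifetime = 126514 * 30 = 3795420 kWh
LCOE = 2203331 / 3795420
LCOE = 0.5805 $/kWh

0.5805


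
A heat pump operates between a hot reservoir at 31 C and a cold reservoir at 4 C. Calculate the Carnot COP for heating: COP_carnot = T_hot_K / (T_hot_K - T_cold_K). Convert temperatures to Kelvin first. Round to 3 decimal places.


Convert to Kelvin:
  T_hot = 31 + 273.15 = 304.15 K
  T_cold = 4 + 273.15 = 277.15 K
Apply Carnot COP formula:
  COP = T_hot_K / (T_hot_K - T_cold_K) = 304.15 / 27.0
  COP = 11.265

11.265


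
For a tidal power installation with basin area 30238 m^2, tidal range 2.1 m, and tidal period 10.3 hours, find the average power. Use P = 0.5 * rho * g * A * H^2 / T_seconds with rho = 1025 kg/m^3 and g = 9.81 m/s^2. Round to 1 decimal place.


Convert period to seconds: T = 10.3 * 3600 = 37080.0 s
H^2 = 2.1^2 = 4.41
P = 0.5 * rho * g * A * H^2 / T
P = 0.5 * 1025 * 9.81 * 30238 * 4.41 / 37080.0
P = 18080.7 W

18080.7


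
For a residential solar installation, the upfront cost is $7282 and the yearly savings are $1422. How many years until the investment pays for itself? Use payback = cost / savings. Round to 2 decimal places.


Simple payback period = initial cost / annual savings
Payback = 7282 / 1422
Payback = 5.12 years

5.12


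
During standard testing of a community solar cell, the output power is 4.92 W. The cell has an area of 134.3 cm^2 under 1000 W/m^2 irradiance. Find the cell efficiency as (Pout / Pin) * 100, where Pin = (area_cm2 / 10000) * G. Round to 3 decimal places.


First compute the input power:
  Pin = area_cm2 / 10000 * G = 134.3 / 10000 * 1000 = 13.43 W
Then compute efficiency:
  Efficiency = (Pout / Pin) * 100 = (4.92 / 13.43) * 100
  Efficiency = 36.634%

36.634


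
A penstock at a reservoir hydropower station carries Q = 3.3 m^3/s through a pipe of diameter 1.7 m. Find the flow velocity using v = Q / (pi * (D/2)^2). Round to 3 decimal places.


Compute pipe cross-sectional area:
  A = pi * (D/2)^2 = pi * (1.7/2)^2 = 2.2698 m^2
Calculate velocity:
  v = Q / A = 3.3 / 2.2698
  v = 1.454 m/s

1.454


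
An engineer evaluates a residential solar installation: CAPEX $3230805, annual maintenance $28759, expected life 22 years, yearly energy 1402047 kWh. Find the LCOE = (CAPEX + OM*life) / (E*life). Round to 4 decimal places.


Total cost = CAPEX + OM * lifetime = 3230805 + 28759 * 22 = 3230805 + 632698 = 3863503
Total generation = annual * lifetime = 1402047 * 22 = 30845034 kWh
LCOE = 3863503 / 30845034
LCOE = 0.1253 $/kWh

0.1253


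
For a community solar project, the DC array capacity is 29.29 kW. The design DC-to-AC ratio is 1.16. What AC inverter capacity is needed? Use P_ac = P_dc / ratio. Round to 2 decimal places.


The inverter AC capacity is determined by the DC/AC ratio.
Given: P_dc = 29.29 kW, DC/AC ratio = 1.16
P_ac = P_dc / ratio = 29.29 / 1.16
P_ac = 25.25 kW

25.25


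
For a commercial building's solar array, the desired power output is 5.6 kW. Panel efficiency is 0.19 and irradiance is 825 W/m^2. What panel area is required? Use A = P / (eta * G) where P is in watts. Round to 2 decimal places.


Convert target power to watts: P = 5.6 * 1000 = 5600.0 W
Compute denominator: eta * G = 0.19 * 825 = 156.75
Required area A = P / (eta * G) = 5600.0 / 156.75
A = 35.73 m^2

35.73


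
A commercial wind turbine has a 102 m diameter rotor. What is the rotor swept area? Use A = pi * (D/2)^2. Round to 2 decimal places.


Compute the rotor radius:
  r = D / 2 = 102 / 2 = 51.0 m
Calculate swept area:
  A = pi * r^2 = pi * 51.0^2
  A = 8171.28 m^2

8171.28


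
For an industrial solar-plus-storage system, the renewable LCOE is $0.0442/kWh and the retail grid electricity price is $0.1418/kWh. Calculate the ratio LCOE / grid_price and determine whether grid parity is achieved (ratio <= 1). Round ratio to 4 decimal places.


Compare LCOE to grid price:
  LCOE = $0.0442/kWh, Grid price = $0.1418/kWh
  Ratio = LCOE / grid_price = 0.0442 / 0.1418 = 0.3117
  Grid parity achieved (ratio <= 1)? yes

0.3117


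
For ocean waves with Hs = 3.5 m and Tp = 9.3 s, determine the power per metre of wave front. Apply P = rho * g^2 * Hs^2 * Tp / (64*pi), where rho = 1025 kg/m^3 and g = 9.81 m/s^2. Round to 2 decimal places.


Apply wave power formula:
  g^2 = 9.81^2 = 96.2361
  Hs^2 = 3.5^2 = 12.25
  Numerator = rho * g^2 * Hs^2 * Tp = 1025 * 96.2361 * 12.25 * 9.3 = 11237790.13
  Denominator = 64 * pi = 201.0619
  P = 11237790.13 / 201.0619 = 55892.18 W/m

55892.18


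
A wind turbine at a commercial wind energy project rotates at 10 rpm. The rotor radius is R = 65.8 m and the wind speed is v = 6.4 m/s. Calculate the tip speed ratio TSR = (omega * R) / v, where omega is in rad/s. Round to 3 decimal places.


Convert rotational speed to rad/s:
  omega = 10 * 2 * pi / 60 = 1.0472 rad/s
Compute tip speed:
  v_tip = omega * R = 1.0472 * 65.8 = 68.906 m/s
Tip speed ratio:
  TSR = v_tip / v_wind = 68.906 / 6.4 = 10.766

10.766


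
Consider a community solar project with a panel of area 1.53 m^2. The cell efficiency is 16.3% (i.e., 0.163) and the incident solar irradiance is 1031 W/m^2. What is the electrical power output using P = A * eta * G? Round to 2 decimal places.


Use the solar power formula P = A * eta * G.
Given: A = 1.53 m^2, eta = 0.163, G = 1031 W/m^2
P = 1.53 * 0.163 * 1031
P = 257.12 W

257.12


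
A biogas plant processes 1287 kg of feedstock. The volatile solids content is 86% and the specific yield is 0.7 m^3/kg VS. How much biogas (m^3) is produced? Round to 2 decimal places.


Compute volatile solids:
  VS = mass * VS_fraction = 1287 * 0.86 = 1106.82 kg
Calculate biogas volume:
  Biogas = VS * specific_yield = 1106.82 * 0.7
  Biogas = 774.77 m^3

774.77


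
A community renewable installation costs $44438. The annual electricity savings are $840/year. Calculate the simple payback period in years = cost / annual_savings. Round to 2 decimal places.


Simple payback period = initial cost / annual savings
Payback = 44438 / 840
Payback = 52.90 years

52.90


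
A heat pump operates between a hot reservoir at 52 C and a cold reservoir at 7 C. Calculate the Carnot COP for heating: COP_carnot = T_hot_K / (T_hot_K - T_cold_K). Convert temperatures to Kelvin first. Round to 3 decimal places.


Convert to Kelvin:
  T_hot = 52 + 273.15 = 325.15 K
  T_cold = 7 + 273.15 = 280.15 K
Apply Carnot COP formula:
  COP = T_hot_K / (T_hot_K - T_cold_K) = 325.15 / 45.0
  COP = 7.226

7.226


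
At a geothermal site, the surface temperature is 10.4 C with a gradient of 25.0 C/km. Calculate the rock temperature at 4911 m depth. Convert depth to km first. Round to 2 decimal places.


Convert depth to km: 4911 / 1000 = 4.911 km
Temperature increase = gradient * depth_km = 25.0 * 4.911 = 122.78 C
Temperature at depth = T_surface + delta_T = 10.4 + 122.78
T = 133.18 C

133.18


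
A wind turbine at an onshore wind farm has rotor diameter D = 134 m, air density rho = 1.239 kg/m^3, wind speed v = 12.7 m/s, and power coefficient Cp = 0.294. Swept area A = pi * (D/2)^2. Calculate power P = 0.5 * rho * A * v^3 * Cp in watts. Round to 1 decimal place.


Step 1 -- Compute swept area:
  A = pi * (D/2)^2 = pi * (134/2)^2 = 14102.61 m^2
Step 2 -- Apply wind power equation:
  P = 0.5 * rho * A * v^3 * Cp
  v^3 = 12.7^3 = 2048.383
  P = 0.5 * 1.239 * 14102.61 * 2048.383 * 0.294
  P = 5261375.3 W

5261375.3


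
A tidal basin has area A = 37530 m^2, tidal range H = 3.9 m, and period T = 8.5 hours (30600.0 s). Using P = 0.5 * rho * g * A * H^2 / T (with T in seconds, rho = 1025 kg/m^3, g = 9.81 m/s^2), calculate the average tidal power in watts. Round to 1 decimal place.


Convert period to seconds: T = 8.5 * 3600 = 30600.0 s
H^2 = 3.9^2 = 15.21
P = 0.5 * rho * g * A * H^2 / T
P = 0.5 * 1025 * 9.81 * 37530 * 15.21 / 30600.0
P = 93788.4 W

93788.4


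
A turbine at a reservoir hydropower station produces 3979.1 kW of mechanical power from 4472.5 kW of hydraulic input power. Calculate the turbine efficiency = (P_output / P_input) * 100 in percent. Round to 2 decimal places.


Turbine efficiency = (output power / input power) * 100
eta = (3979.1 / 4472.5) * 100
eta = 88.97%

88.97


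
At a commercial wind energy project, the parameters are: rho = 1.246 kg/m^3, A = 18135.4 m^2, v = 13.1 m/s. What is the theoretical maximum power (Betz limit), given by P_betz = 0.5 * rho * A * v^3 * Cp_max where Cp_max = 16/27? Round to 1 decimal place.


The Betz coefficient Cp_max = 16/27 = 0.5926
v^3 = 13.1^3 = 2248.091
P_betz = 0.5 * rho * A * v^3 * Cp_max
P_betz = 0.5 * 1.246 * 18135.4 * 2248.091 * 0.5926
P_betz = 15051690.9 W

15051690.9


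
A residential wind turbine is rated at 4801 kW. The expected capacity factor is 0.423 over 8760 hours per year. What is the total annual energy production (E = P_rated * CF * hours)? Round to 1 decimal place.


Annual energy = rated_kW * capacity_factor * hours_per_year
Given: P_rated = 4801 kW, CF = 0.423, hours = 8760
E = 4801 * 0.423 * 8760
E = 17790009.5 kWh

17790009.5


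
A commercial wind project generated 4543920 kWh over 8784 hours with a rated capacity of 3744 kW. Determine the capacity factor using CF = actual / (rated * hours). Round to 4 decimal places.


Capacity factor = actual output / maximum possible output
Maximum possible = rated * hours = 3744 * 8784 = 32887296 kWh
CF = 4543920 / 32887296
CF = 0.1382

0.1382


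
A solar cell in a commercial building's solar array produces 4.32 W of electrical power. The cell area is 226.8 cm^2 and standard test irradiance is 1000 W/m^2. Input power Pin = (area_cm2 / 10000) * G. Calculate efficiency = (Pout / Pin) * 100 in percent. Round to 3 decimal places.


First compute the input power:
  Pin = area_cm2 / 10000 * G = 226.8 / 10000 * 1000 = 22.68 W
Then compute efficiency:
  Efficiency = (Pout / Pin) * 100 = (4.32 / 22.68) * 100
  Efficiency = 19.048%

19.048


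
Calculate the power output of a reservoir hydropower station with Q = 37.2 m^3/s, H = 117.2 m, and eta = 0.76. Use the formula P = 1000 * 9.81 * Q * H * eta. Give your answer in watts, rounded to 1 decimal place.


Apply the hydropower formula P = rho * g * Q * H * eta
rho * g = 1000 * 9.81 = 9810.0
P = 9810.0 * 37.2 * 117.2 * 0.76
P = 32505223.1 W

32505223.1


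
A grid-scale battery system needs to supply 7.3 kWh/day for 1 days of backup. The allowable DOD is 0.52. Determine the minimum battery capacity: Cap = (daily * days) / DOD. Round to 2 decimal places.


Total energy needed = daily * days = 7.3 * 1 = 7.3 kWh
Account for depth of discharge:
  Cap = total_energy / DOD = 7.3 / 0.52
  Cap = 14.04 kWh

14.04


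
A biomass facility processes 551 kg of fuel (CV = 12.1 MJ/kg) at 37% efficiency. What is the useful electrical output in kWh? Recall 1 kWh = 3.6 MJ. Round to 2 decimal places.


Total energy = mass * CV = 551 * 12.1 = 6667.1 MJ
Useful energy = total * eta = 6667.1 * 0.37 = 2466.83 MJ
Convert to kWh: 2466.83 / 3.6
Useful energy = 685.23 kWh

685.23


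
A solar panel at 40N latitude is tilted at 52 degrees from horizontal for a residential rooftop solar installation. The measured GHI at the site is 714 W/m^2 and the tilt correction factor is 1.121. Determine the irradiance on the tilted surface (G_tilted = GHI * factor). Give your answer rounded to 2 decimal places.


Identify the given values:
  GHI = 714 W/m^2, tilt correction factor = 1.121
Apply the formula G_tilted = GHI * factor:
  G_tilted = 714 * 1.121
  G_tilted = 800.39 W/m^2

800.39


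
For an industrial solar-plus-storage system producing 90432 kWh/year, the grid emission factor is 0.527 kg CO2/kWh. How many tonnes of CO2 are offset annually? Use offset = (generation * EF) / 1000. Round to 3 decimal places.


CO2 offset in kg = generation * emission_factor
CO2 offset = 90432 * 0.527 = 47657.66 kg
Convert to tonnes:
  CO2 offset = 47657.66 / 1000 = 47.658 tonnes

47.658


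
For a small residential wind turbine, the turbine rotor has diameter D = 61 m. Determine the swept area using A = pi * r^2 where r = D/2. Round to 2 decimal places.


Compute the rotor radius:
  r = D / 2 = 61 / 2 = 30.5 m
Calculate swept area:
  A = pi * r^2 = pi * 30.5^2
  A = 2922.47 m^2

2922.47


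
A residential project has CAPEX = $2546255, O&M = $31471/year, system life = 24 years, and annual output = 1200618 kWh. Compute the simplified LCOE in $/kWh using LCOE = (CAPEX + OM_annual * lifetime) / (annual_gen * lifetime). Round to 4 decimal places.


Total cost = CAPEX + OM * lifetime = 2546255 + 31471 * 24 = 2546255 + 755304 = 3301559
Total generation = annual * lifetime = 1200618 * 24 = 28814832 kWh
LCOE = 3301559 / 28814832
LCOE = 0.1146 $/kWh

0.1146


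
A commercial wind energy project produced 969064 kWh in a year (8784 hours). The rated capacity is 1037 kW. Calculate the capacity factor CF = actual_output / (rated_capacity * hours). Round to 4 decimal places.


Capacity factor = actual output / maximum possible output
Maximum possible = rated * hours = 1037 * 8784 = 9109008 kWh
CF = 969064 / 9109008
CF = 0.1064

0.1064


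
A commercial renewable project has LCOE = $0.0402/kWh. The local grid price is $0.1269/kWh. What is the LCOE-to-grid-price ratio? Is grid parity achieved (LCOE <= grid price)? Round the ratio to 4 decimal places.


Compare LCOE to grid price:
  LCOE = $0.0402/kWh, Grid price = $0.1269/kWh
  Ratio = LCOE / grid_price = 0.0402 / 0.1269 = 0.3168
  Grid parity achieved (ratio <= 1)? yes

0.3168


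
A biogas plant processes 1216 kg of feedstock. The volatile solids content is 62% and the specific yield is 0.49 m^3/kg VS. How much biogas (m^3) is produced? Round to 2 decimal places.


Compute volatile solids:
  VS = mass * VS_fraction = 1216 * 0.62 = 753.92 kg
Calculate biogas volume:
  Biogas = VS * specific_yield = 753.92 * 0.49
  Biogas = 369.42 m^3

369.42


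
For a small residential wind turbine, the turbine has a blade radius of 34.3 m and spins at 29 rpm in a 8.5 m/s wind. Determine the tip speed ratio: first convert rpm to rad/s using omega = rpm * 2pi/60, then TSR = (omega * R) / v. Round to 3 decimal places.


Convert rotational speed to rad/s:
  omega = 29 * 2 * pi / 60 = 3.0369 rad/s
Compute tip speed:
  v_tip = omega * R = 3.0369 * 34.3 = 104.165 m/s
Tip speed ratio:
  TSR = v_tip / v_wind = 104.165 / 8.5 = 12.255

12.255


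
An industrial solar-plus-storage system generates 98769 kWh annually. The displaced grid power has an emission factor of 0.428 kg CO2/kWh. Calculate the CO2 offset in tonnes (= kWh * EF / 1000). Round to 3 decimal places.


CO2 offset in kg = generation * emission_factor
CO2 offset = 98769 * 0.428 = 42273.13 kg
Convert to tonnes:
  CO2 offset = 42273.13 / 1000 = 42.273 tonnes

42.273


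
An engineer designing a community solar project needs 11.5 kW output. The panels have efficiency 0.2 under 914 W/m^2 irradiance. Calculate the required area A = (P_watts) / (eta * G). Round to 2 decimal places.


Convert target power to watts: P = 11.5 * 1000 = 11500.0 W
Compute denominator: eta * G = 0.2 * 914 = 182.8
Required area A = P / (eta * G) = 11500.0 / 182.8
A = 62.91 m^2

62.91


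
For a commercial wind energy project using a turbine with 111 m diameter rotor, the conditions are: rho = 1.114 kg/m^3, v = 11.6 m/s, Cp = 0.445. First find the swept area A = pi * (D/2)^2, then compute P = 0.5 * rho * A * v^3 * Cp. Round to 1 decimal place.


Step 1 -- Compute swept area:
  A = pi * (D/2)^2 = pi * (111/2)^2 = 9676.89 m^2
Step 2 -- Apply wind power equation:
  P = 0.5 * rho * A * v^3 * Cp
  v^3 = 11.6^3 = 1560.896
  P = 0.5 * 1.114 * 9676.89 * 1560.896 * 0.445
  P = 3743906.7 W

3743906.7


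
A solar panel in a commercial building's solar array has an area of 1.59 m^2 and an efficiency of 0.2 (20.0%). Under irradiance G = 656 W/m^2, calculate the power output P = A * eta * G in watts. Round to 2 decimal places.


Use the solar power formula P = A * eta * G.
Given: A = 1.59 m^2, eta = 0.2, G = 656 W/m^2
P = 1.59 * 0.2 * 656
P = 208.61 W

208.61


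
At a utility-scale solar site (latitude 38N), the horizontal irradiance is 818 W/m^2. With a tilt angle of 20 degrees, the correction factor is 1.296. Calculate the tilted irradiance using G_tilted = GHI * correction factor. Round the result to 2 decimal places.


Identify the given values:
  GHI = 818 W/m^2, tilt correction factor = 1.296
Apply the formula G_tilted = GHI * factor:
  G_tilted = 818 * 1.296
  G_tilted = 1060.13 W/m^2

1060.13


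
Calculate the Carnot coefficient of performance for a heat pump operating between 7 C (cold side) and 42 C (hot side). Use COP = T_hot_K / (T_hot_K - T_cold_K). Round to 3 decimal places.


Convert to Kelvin:
  T_hot = 42 + 273.15 = 315.15 K
  T_cold = 7 + 273.15 = 280.15 K
Apply Carnot COP formula:
  COP = T_hot_K / (T_hot_K - T_cold_K) = 315.15 / 35.0
  COP = 9.004

9.004


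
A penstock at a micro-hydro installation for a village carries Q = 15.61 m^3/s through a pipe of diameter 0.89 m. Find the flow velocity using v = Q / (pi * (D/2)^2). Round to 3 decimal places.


Compute pipe cross-sectional area:
  A = pi * (D/2)^2 = pi * (0.89/2)^2 = 0.6221 m^2
Calculate velocity:
  v = Q / A = 15.61 / 0.6221
  v = 25.092 m/s

25.092


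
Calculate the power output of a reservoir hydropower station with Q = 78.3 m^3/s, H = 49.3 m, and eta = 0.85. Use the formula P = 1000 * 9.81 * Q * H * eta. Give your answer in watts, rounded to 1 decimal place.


Apply the hydropower formula P = rho * g * Q * H * eta
rho * g = 1000 * 9.81 = 9810.0
P = 9810.0 * 78.3 * 49.3 * 0.85
P = 32188194.3 W

32188194.3


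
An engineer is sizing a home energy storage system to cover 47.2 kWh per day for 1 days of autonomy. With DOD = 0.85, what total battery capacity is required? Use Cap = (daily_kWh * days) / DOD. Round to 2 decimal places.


Total energy needed = daily * days = 47.2 * 1 = 47.2 kWh
Account for depth of discharge:
  Cap = total_energy / DOD = 47.2 / 0.85
  Cap = 55.53 kWh

55.53


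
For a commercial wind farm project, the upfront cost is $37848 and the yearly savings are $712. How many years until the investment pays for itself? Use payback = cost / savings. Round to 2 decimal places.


Simple payback period = initial cost / annual savings
Payback = 37848 / 712
Payback = 53.16 years

53.16


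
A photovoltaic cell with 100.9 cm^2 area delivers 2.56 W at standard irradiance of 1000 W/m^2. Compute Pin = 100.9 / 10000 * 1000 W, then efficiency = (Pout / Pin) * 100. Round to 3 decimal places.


First compute the input power:
  Pin = area_cm2 / 10000 * G = 100.9 / 10000 * 1000 = 10.09 W
Then compute efficiency:
  Efficiency = (Pout / Pin) * 100 = (2.56 / 10.09) * 100
  Efficiency = 25.372%

25.372


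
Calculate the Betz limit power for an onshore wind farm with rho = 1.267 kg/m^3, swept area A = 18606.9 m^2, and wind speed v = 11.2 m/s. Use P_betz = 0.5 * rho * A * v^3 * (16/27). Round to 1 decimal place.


The Betz coefficient Cp_max = 16/27 = 0.5926
v^3 = 11.2^3 = 1404.928
P_betz = 0.5 * rho * A * v^3 * Cp_max
P_betz = 0.5 * 1.267 * 18606.9 * 1404.928 * 0.5926
P_betz = 9813658.2 W

9813658.2


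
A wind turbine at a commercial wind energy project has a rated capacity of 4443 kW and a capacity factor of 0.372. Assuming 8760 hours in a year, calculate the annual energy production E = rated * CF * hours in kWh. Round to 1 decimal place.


Annual energy = rated_kW * capacity_factor * hours_per_year
Given: P_rated = 4443 kW, CF = 0.372, hours = 8760
E = 4443 * 0.372 * 8760
E = 14478493.0 kWh

14478493.0


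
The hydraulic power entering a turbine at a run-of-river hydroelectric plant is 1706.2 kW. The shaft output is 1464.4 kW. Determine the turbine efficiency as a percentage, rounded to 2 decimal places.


Turbine efficiency = (output power / input power) * 100
eta = (1464.4 / 1706.2) * 100
eta = 85.83%

85.83


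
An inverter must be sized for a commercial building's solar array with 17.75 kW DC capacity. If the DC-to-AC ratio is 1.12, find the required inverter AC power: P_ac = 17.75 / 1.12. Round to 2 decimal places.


The inverter AC capacity is determined by the DC/AC ratio.
Given: P_dc = 17.75 kW, DC/AC ratio = 1.12
P_ac = P_dc / ratio = 17.75 / 1.12
P_ac = 15.85 kW

15.85


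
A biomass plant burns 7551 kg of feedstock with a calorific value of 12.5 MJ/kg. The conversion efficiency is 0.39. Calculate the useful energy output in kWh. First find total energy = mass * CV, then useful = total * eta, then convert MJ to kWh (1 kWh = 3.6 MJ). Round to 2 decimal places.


Total energy = mass * CV = 7551 * 12.5 = 94387.5 MJ
Useful energy = total * eta = 94387.5 * 0.39 = 36811.13 MJ
Convert to kWh: 36811.13 / 3.6
Useful energy = 10225.31 kWh

10225.31


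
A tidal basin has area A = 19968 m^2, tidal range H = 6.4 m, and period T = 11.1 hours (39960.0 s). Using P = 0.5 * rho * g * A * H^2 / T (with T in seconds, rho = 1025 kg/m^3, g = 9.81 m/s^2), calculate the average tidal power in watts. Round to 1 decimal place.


Convert period to seconds: T = 11.1 * 3600 = 39960.0 s
H^2 = 6.4^2 = 40.96
P = 0.5 * rho * g * A * H^2 / T
P = 0.5 * 1025 * 9.81 * 19968 * 40.96 / 39960.0
P = 102903.9 W

102903.9


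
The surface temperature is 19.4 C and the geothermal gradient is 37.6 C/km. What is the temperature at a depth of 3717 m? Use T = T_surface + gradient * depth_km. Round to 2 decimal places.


Convert depth to km: 3717 / 1000 = 3.717 km
Temperature increase = gradient * depth_km = 37.6 * 3.717 = 139.76 C
Temperature at depth = T_surface + delta_T = 19.4 + 139.76
T = 159.16 C

159.16
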